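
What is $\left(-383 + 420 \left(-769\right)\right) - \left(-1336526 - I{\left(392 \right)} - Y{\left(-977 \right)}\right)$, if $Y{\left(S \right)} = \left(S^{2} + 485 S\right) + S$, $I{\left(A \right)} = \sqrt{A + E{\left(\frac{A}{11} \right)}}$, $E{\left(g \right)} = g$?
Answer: $1492870 + \frac{28 \sqrt{66}}{11} \approx 1.4929 \cdot 10^{6}$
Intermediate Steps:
$I{\left(A \right)} = \frac{2 \sqrt{33} \sqrt{A}}{11}$ ($I{\left(A \right)} = \sqrt{A + \frac{A}{11}} = \sqrt{\frac{12 A}{11}} = \frac{2 \sqrt{33} \sqrt{A}}{11}$)
$Y{\left(S \right)} = S^{2} + 486 S$
$\left(-383 + 420 \left(-769\right)\right) - \left(-1336526 - I{\left(392 \right)} - Y{\left(-977 \right)}\right) = \left(-383 + 420 \left(-769\right)\right) - \left(-1336526 + 977 \left(486 - 977\right) - \frac{2 \sqrt{33} \sqrt{392}}{11}\right) = \left(-383 - 322980\right) + \left(\left(\left(-977\right) \left(-491\right) + \frac{2 \sqrt{33} \cdot 14 \sqrt{2}}{11}\right) + 1336526\right) = -323363 + \left(\left(479707 + \frac{28 \sqrt{66}}{11}\right) + 1336526\right) = -323363 + \left(1816233 + \frac{28 \sqrt{66}}{11}\right) = 1492870 + \frac{28 \sqrt{66}}{11}$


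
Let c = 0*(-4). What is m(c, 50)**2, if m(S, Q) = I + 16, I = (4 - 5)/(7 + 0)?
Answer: 12321/49 ≈ 251.45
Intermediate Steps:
I = -1/7 ≈ -0.14286
c = 0
m(S, Q) = 111/7 (m(S, Q) = -1/7 + 16 = 111/7)
m(c, 50)**2 = (111/7)**2 = 12321/49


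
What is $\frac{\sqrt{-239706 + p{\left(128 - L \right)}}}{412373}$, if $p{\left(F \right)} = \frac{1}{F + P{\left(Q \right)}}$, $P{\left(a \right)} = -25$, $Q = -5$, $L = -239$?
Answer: $\frac{i \sqrt{3115219138}}{47010522} \approx 0.0011873 i$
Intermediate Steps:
$p{\left(F \right)} = \frac{1}{-25 + F}$ ($p{\left(F \right)} = \frac{1}{F - 25} = \frac{1}{-25 + F}$)
$\frac{\sqrt{-239706 + p{\left(128 - L \right)}}}{412373} = \frac{\sqrt{-239706 + \frac{1}{-25 + \left(128 - -239\right)}}}{412373} = \sqrt{-239706 + \frac{1}{-25 + \left(128 + 239\right)}} \frac{1}{412373} = \sqrt{-239706 + \frac{1}{-25 + 367}} \cdot \frac{1}{412373} = \sqrt{-239706 + \frac{1}{342}} \cdot \frac{1}{412373} = \sqrt{- \frac{81979451}{342}} \cdot \frac{1}{412373} = \frac{i \sqrt{3115219138}}{114} \cdot \frac{1}{412373} = \frac{i \sqrt{3115219138}}{47010522}$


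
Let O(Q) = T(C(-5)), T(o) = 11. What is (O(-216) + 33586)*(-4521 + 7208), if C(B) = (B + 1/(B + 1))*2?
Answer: 90275139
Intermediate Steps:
C(B) = 2*B + 2/(1 + B) (C(B) = (B + 1/(1 + B))*2 = 2*B + 2/(1 + B))
O(Q) = 11
(O(-216) + 33586)*(-4521 + 7208) = (11 + 33586)*(-4521 + 7208) = 33597*2687 = 90275139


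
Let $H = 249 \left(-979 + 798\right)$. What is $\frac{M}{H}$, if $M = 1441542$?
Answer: $- \frac{480514}{15023} \approx -31.985$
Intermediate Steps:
$H = -45069$ ($H = 249 \left(-181\right) = -45069$)
$\frac{M}{H} = \frac{1441542}{-45069} = 1441542 \left(- \frac{1}{45069}\right) = - \frac{480514}{15023}$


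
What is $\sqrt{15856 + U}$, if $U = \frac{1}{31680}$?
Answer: $\frac{\sqrt{27627494455}}{1320} \approx 125.92$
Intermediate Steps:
$U = \frac{1}{31680} \approx 3.1566 \cdot 10^{-5}$
$\sqrt{15856 + U} = \sqrt{15856 + \frac{1}{31680}} = \sqrt{\frac{502318081}{31680}} = \frac{\sqrt{27627494455}}{1320}$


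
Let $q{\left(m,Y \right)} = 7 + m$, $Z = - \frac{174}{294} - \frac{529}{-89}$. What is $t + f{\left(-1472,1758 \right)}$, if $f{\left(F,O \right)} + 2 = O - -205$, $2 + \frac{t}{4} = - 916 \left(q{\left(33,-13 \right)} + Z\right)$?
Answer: $- \frac{716148887}{4361} \approx -1.6422 \cdot 10^{5}$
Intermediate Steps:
$Z = \frac{23340}{4361}$ ($Z = \left(-174\right) \frac{1}{294} - - \frac{529}{89} = - \frac{29}{49} + \frac{529}{89} = \frac{23340}{4361} \approx 5.352$)
$t = - \frac{724700808}{4361}$ ($t = -8 + 4 \left(- 916 \left(\left(7 + 33\right) + \frac{23340}{4361}\right)\right) = -8 + 4 \left(- 916 \left(40 + \frac{23340}{4361}\right)\right) = -8 + 4 \left(\left(-916\right) \frac{197780}{4361}\right) = -8 + 4 \left(- \frac{181166480}{4361}\right) = -8 - \frac{724665920}{4361} = - \frac{724700808}{4361} \approx -1.6618 \cdot 10^{5}$)
$f{\left(F,O \right)} = 203 + O$ ($f{\left(F,O \right)} = -2 + \left(O - -205\right) = -2 + \left(O + 205\right) = -2 + \left(205 + O\right) = 203 + O$)
$t + f{\left(-1472,1758 \right)} = - \frac{724700808}{4361} + \left(203 + 1758\right) = - \frac{724700808}{4361} + 1961 = - \frac{716148887}{4361}$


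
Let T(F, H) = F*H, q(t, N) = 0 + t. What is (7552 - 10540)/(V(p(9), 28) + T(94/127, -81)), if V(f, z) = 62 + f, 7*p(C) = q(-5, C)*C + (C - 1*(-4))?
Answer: 221361/187 ≈ 1183.7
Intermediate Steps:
q(t, N) = t
p(C) = 4/7 - 4*C/7 (p(C) = (-5*C + (C - 1*(-4)))/7 = (-5*C + (C + 4))/7 = (-5*C + (4 + C))/7 = (4 - 4*C)/7 = 4/7 - 4*C/7)
(7552 - 10540)/(V(p(9), 28) + T(94/127, -81)) = (7552 - 10540)/((62 + (4/7 - 4/7*9)) + (94/127)*(-81)) = -2988/((62 + (4/7 - 36/7)) + (94*(1/127))*(-81)) = -2988/((62 - 32/7) + (94/127)*(-81)) = -2988/(402/7 - 7614/127) = -2988/(-2244/889) = -2988*(-889/2244) = 221361/187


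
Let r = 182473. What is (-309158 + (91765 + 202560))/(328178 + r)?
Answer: -14833/510651 ≈ -0.029047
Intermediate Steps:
(-309158 + (91765 + 202560))/(328178 + r) = (-309158 + (91765 + 202560))/(328178 + 182473) = (-309158 + 294325)/510651 = -14833*1/510651 = -14833/510651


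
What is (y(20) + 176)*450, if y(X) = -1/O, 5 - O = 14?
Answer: 79250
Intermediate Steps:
O = -9 (O = 5 - 1*14 = 5 - 14 = -9)
y(X) = 1/9 (y(X) = -1/(-9) = -1*(-1/9) = 1/9)
(y(20) + 176)*450 = (1/9 + 176)*450 = (1585/9)*450 = 79250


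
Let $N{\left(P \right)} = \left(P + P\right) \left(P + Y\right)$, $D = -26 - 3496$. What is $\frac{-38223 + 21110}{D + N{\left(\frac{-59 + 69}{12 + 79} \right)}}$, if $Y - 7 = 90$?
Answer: $\frac{141712753}{28988942} \approx 4.8885$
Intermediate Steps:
$Y = 97$ ($Y = 7 + 90 = 97$)
$D = -3522$ ($D = -26 - 3496 = -3522$)
$N{\left(P \right)} = 2 P \left(97 + P\right)$ ($N{\left(P \right)} = \left(P + P\right) \left(P + 97\right) = 2 P \left(97 + P\right)$)
$\frac{-38223 + 21110}{D + N{\left(\frac{-59 + 69}{12 + 79} \right)}} = \frac{-38223 + 21110}{-3522 + 2 \frac{-59 + 69}{12 + 79} \left(97 + \frac{-59 + 69}{12 + 79}\right)} = - \frac{17113}{-3522 + 2 \cdot \frac{10}{91} \left(97 + \frac{10}{91}\right)} = - \frac{17113}{-3522 + 2 \cdot \frac{10}{91} \cdot \frac{8837}{91}} = - \frac{17113}{-3522 + \frac{176740}{8281}} = - \frac{17113}{- \frac{28988942}{8281}} = \left(-17113\right) \left(- \frac{8281}{28988942}\right) = \frac{141712753}{28988942}$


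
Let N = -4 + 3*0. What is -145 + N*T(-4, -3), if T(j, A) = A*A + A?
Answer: -169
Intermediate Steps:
T(j, A) = A + A**2 (T(j, A) = A**2 + A = A + A**2)
N = -4 (N = -4 + 0 = -4)
-145 + N*T(-4, -3) = -145 - (-12)*(1 - 3) = -145 - (-12)*(-2) = -145 - 4*6 = -145 - 24 = -169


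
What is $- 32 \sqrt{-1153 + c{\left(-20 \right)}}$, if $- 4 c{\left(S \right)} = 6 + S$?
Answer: $- 176 i \sqrt{38} \approx - 1084.9 i$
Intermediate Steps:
$c{\left(S \right)} = - \frac{3}{2} - \frac{S}{4}$ ($c{\left(S \right)} = - \frac{6 + S}{4} = - \frac{3}{2} - \frac{S}{4}$)
$- 32 \sqrt{-1153 + c{\left(-20 \right)}} = - 32 \sqrt{-1153 - - \frac{7}{2}} = - 32 \sqrt{-1153 + \left(- \frac{3}{2} + 5\right)} = - 32 \sqrt{-1153 + \frac{7}{2}} = - 32 \sqrt{- \frac{2299}{2}} = - 32 \frac{11 i \sqrt{38}}{2} = - 176 i \sqrt{38}$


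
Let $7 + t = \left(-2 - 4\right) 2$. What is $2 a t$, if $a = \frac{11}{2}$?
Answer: $-209$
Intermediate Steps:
$a = \frac{11}{2}$ ($a = 11 \cdot \frac{1}{2} = \frac{11}{2} \approx 5.5$)
$t = -19$ ($t = -7 + \left(-2 - 4\right) 2 = -7 - 12 = -19$)
$2 a t = 2 \cdot \frac{11}{2} \left(-19\right) = 11 \left(-19\right) = -209$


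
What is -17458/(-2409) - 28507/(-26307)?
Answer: 175980323/21124521 ≈ 8.3306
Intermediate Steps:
-17458/(-2409) - 28507/(-26307) = -17458*(-1/2409) - 28507*(-1/26307) = 17458/2409 + 28507/26307 = 175980323/21124521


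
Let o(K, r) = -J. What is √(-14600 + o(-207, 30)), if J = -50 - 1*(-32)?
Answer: I*√14582 ≈ 120.76*I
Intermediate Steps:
J = -18 (J = -50 + 32 = -18)
o(K, r) = 18 (o(K, r) = -1*(-18) = 18)
√(-14600 + o(-207, 30)) = √(-14600 + 18) = √(-14582) = I*√14582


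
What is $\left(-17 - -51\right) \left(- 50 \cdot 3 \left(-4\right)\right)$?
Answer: $20400$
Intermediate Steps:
$\left(-17 - -51\right) \left(- 50 \cdot 3 \left(-4\right)\right) = \left(-17 + 51\right) \left(\left(-50\right) \left(-12\right)\right) = 34 \cdot 600 = 20400$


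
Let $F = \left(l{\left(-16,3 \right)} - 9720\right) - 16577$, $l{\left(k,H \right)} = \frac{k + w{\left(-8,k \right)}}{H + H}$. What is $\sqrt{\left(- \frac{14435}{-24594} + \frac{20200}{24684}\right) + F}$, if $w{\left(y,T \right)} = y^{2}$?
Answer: $\frac{i \sqrt{61780282757851574}}{1533026} \approx 162.13 i$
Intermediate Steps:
$l{\left(k,H \right)} = \frac{64 + k}{2 H}$ ($l{\left(k,H \right)} = \frac{k + \left(-8\right)^{2}}{H + H} = \frac{k + 64}{2 H} = \left(64 + k\right) \frac{1}{2 H} = \frac{64 + k}{2 H}$)
$F = -26289$ ($F = \left(\frac{64 - 16}{2 \cdot 3} - 9720\right) - 16577 = \left(\frac{1}{2} \cdot \frac{1}{3} \cdot 48 - 9720\right) - 16577 = \left(8 - 9720\right) - 16577 = -9712 - 16577 = -26289$)
$\sqrt{\left(- \frac{14435}{-24594} + \frac{20200}{24684}\right) + F} = \sqrt{\left(- \frac{14435}{-24594} + \frac{20200}{24684}\right) - 26289} = \sqrt{\left(\left(-14435\right) \left(- \frac{1}{24594}\right) + 20200 \cdot \frac{1}{24684}\right) - 26289} = \sqrt{\left(\frac{14435}{24594} + \frac{5050}{6171}\right) - 26289} = \sqrt{\frac{23697565}{16863286} - 26289} = \sqrt{- \frac{443295228089}{16863286}} = \frac{i \sqrt{61780282757851574}}{1533026}$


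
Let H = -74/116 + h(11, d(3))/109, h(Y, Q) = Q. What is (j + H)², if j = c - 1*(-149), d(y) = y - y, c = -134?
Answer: 693889/3364 ≈ 206.27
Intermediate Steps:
d(y) = 0
H = -37/58 (H = -74/116 + 0/109 = -74*1/116 + 0*(1/109) = -37/58 + 0 = -37/58 ≈ -0.63793)
j = 15 (j = -134 - 1*(-149) = -134 + 149 = 15)
(j + H)² = (15 - 37/58)² = (833/58)² = 693889/3364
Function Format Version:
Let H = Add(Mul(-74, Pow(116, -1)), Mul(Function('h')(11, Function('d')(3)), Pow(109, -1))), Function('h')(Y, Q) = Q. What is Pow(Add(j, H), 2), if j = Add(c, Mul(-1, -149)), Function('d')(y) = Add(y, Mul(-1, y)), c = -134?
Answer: Rational(693889, 3364) ≈ 206.27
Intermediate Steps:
Function('d')(y) = 0
H = Rational(-37, 58) (H = Add(Mul(-74, Pow(116, -1)), Mul(0, Pow(109, -1))) = Add(Mul(-74, Rational(1, 116)), Mul(0, Rational(1, 109))) = Add(Rational(-37, 58), 0) = Rational(-37, 58) ≈ -0.63793)
j = 15 (j = Add(-134, Mul(-1, -149)) = Add(-134, 149) = 15)
Pow(Add(j, H), 2) = Pow(Add(15, Rational(-37, 58)), 2) = Pow(Rational(833, 58), 2) = Rational(693889, 3364)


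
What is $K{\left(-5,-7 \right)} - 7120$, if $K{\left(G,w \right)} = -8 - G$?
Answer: $-7123$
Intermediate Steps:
$K{\left(-5,-7 \right)} - 7120 = \left(-8 - -5\right) - 7120 = \left(-8 + 5\right) - 7120 = -3 - 7120 = -7123$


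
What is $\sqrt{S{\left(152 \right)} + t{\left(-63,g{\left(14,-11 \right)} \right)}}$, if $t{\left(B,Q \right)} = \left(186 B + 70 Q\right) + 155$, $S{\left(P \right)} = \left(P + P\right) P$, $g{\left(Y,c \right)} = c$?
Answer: $5 \sqrt{1355} \approx 184.05$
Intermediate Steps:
$S{\left(P \right)} = 2 P^{2}$ ($S{\left(P \right)} = 2 P P = 2 P^{2}$)
$t{\left(B,Q \right)} = 155 + 70 Q + 186 B$ ($t{\left(B,Q \right)} = \left(70 Q + 186 B\right) + 155 = 155 + 70 Q + 186 B$)
$\sqrt{S{\left(152 \right)} + t{\left(-63,g{\left(14,-11 \right)} \right)}} = \sqrt{2 \cdot 152^{2} + \left(155 + 70 \left(-11\right) + 186 \left(-63\right)\right)} = \sqrt{2 \cdot 23104 - 12333} = \sqrt{46208 - 12333} = \sqrt{33875} = 5 \sqrt{1355}$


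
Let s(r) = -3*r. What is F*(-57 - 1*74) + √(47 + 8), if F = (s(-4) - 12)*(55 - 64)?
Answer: √55 ≈ 7.4162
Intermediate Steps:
F = 0 (F = (-3*(-4) - 12)*(55 - 64) = (12 - 12)*(-9) = 0*(-9) = 0)
F*(-57 - 1*74) + √(47 + 8) = 0*(-57 - 1*74) + √(47 + 8) = 0*(-57 - 74) + √55 = 0*(-131) + √55 = 0 + √55 = √55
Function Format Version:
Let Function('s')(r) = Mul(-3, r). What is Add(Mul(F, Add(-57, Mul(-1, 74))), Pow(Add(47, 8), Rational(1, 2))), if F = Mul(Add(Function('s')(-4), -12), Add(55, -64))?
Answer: Pow(55, Rational(1, 2)) ≈ 7.4162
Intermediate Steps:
F = 0 (F = Mul(Add(Mul(-3, -4), -12), Add(55, -64)) = Mul(Add(12, -12), -9) = Mul(0, -9) = 0)
Add(Mul(F, Add(-57, Mul(-1, 74))), Pow(Add(47, 8), Rational(1, 2))) = Add(Mul(0, Add(-57, Mul(-1, 74))), Pow(Add(47, 8), Rational(1, 2))) = Add(Mul(0, Add(-57, -74)), Pow(55, Rational(1, 2))) = Add(Mul(0, -131), Pow(55, Rational(1, 2))) = Add(0, Pow(55, Rational(1, 2))) = Pow(55, Rational(1, 2))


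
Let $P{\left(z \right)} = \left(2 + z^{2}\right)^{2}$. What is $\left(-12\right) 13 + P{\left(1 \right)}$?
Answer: $-147$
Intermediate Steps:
$\left(-12\right) 13 + P{\left(1 \right)} = \left(-12\right) 13 + \left(2 + 1^{2}\right)^{2} = -156 + \left(2 + 1\right)^{2} = -156 + 3^{2} = -156 + 9 = -147$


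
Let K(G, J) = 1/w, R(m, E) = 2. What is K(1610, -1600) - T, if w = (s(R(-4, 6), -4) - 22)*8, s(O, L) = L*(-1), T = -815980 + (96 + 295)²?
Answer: 95486255/144 ≈ 6.6310e+5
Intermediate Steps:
T = -663099 (T = -815980 + 391² = -815980 + 152881 = -663099)
s(O, L) = -L
w = -144 (w = (-1*(-4) - 22)*8 = (4 - 22)*8 = -18*8 = -144)
K(G, J) = -1/144 (K(G, J) = 1/(-144) = -1/144)
K(1610, -1600) - T = -1/144 - 1*(-663099) = -1/144 + 663099 = 95486255/144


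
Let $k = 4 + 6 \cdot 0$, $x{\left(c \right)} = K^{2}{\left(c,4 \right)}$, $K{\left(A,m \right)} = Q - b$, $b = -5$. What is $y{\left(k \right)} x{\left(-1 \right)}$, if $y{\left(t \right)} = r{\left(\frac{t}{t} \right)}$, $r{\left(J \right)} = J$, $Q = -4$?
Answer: $1$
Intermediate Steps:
$K{\left(A,m \right)} = 1$ ($K{\left(A,m \right)} = -4 - -5 = -4 + 5 = 1$)
$x{\left(c \right)} = 1$ ($x{\left(c \right)} = 1^{2} = 1$)
$k = 4$ ($k = 4 + 0 = 4$)
$y{\left(t \right)} = 1$ ($y{\left(t \right)} = \frac{t}{t} = 1$)
$y{\left(k \right)} x{\left(-1 \right)} = 1 \cdot 1 = 1$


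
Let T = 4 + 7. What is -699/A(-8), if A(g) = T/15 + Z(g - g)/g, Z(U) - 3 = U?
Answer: -83880/43 ≈ -1950.7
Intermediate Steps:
Z(U) = 3 + U
T = 11
A(g) = 11/15 + 3/g (A(g) = 11/15 + (3 + (g - g))/g = 11*(1/15) + (3 + 0)/g = 11/15 + 3/g)
-699/A(-8) = -699/(11/15 + 3/(-8)) = -699/(11/15 + 3*(-1/8)) = -699/(11/15 - 3/8) = -699/43/120 = -699*120/43 = -83880/43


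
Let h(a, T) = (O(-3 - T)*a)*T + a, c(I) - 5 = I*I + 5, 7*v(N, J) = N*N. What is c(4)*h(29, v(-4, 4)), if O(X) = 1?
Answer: 17342/7 ≈ 2477.4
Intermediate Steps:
v(N, J) = N²/7 (v(N, J) = (N*N)/7 = N²/7)
c(I) = 10 + I² (c(I) = 5 + (I*I + 5) = 5 + (I² + 5) = 5 + (5 + I²) = 10 + I²)
h(a, T) = a + T*a (h(a, T) = (1*a)*T + a = a*T + a = T*a + a = a + T*a)
c(4)*h(29, v(-4, 4)) = (10 + 4²)*(29*(1 + (⅐)*(-4)²)) = (10 + 16)*(29*(1 + (⅐)*16)) = 26*(29*(1 + 16/7)) = 26*(29*(23/7)) = 26*(667/7) = 17342/7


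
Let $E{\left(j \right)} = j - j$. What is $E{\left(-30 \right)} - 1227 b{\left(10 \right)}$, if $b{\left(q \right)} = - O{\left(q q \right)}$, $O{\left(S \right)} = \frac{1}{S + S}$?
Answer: $\frac{1227}{200} \approx 6.135$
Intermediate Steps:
$E{\left(j \right)} = 0$
$O{\left(S \right)} = \frac{1}{2 S}$
$b{\left(q \right)} = - \frac{1}{2 q^{2}}$ ($b{\left(q \right)} = - \frac{1}{2 q q} = - \frac{1}{2 q^{2}}$)
$E{\left(-30 \right)} - 1227 b{\left(10 \right)} = 0 - 1227 \left(- \frac{1}{2 \cdot 100}\right) = 0 - 1227 \left(\left(- \frac{1}{2}\right) \frac{1}{100}\right) = 0 - - \frac{1227}{200} = 0 + \frac{1227}{200} = \frac{1227}{200}$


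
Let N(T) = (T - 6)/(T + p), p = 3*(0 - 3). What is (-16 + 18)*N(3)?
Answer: 1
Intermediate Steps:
p = -9 (p = 3*(-3) = -9)
N(T) = (-6 + T)/(-9 + T) (N(T) = (T - 6)/(T - 9) = (-6 + T)/(-9 + T))
(-16 + 18)*N(3) = (-16 + 18)*((-6 + 3)/(-9 + 3)) = 2*(-3/(-6)) = 2*(-1/6*(-3)) = 2*(1/2) = 1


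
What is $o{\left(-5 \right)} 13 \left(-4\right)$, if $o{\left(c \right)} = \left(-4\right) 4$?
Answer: $832$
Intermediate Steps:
$o{\left(c \right)} = -16$
$o{\left(-5 \right)} 13 \left(-4\right) = \left(-16\right) 13 \left(-4\right) = \left(-208\right) \left(-4\right) = 832$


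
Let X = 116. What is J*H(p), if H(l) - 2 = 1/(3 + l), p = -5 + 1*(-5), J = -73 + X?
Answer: 559/7 ≈ 79.857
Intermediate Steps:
J = 43 (J = -73 + 116 = 43)
p = -10 (p = -5 - 5 = -10)
H(l) = 2 + 1/(3 + l)
J*H(p) = 43*((7 + 2*(-10))/(3 - 10)) = 43*((7 - 20)/(-7)) = 43*(-⅐*(-13)) = 43*(13/7) = 559/7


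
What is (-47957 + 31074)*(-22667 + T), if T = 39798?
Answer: -289222673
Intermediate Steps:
(-47957 + 31074)*(-22667 + T) = (-47957 + 31074)*(-22667 + 39798) = -16883*17131 = -289222673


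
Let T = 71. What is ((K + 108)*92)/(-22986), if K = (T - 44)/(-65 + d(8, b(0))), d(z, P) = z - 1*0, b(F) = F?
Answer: -10442/24263 ≈ -0.43037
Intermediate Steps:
d(z, P) = z (d(z, P) = z + 0 = z)
K = -9/19 (K = (71 - 44)/(-65 + 8) = 27/(-57) = 27*(-1/57) = -9/19 ≈ -0.47368)
((K + 108)*92)/(-22986) = ((-9/19 + 108)*92)/(-22986) = ((2043/19)*92)*(-1/22986) = (187956/19)*(-1/22986) = -10442/24263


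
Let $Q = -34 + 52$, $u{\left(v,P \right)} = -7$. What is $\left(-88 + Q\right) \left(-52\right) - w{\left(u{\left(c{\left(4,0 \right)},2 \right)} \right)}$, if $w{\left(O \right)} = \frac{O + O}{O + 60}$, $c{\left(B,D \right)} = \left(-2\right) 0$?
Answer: $\frac{192934}{53} \approx 3640.3$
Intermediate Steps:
$c{\left(B,D \right)} = 0$
$Q = 18$
$w{\left(O \right)} = \frac{2 O}{60 + O}$
$\left(-88 + Q\right) \left(-52\right) - w{\left(u{\left(c{\left(4,0 \right)},2 \right)} \right)} = \left(-88 + 18\right) \left(-52\right) - 2 \left(-7\right) \frac{1}{60 - 7} = \left(-70\right) \left(-52\right) - 2 \left(-7\right) \frac{1}{53} = 3640 - 2 \left(-7\right) \frac{1}{53} = 3640 - - \frac{14}{53} = 3640 + \frac{14}{53} = \frac{192934}{53}$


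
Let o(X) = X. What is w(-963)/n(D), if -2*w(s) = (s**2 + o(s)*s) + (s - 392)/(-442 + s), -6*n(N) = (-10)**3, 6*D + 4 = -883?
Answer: -1563544947/281000 ≈ -5564.2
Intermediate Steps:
D = -887/6 (D = -2/3 + (1/6)*(-883) = -2/3 - 883/6 = -887/6 ≈ -147.83)
n(N) = 500/3 (n(N) = -1/6*(-10)**3 = -1/6*(-1000) = 500/3)
w(s) = -s**2 - (-392 + s)/(2*(-442 + s)) (w(s) = -((s**2 + s*s) + (s - 392)/(-442 + s))/2 = -((s**2 + s**2) + (-392 + s)/(-442 + s))/2 = -(2*s**2 + (-392 + s)/(-442 + s))/2 = -s**2 - (-392 + s)/(2*(-442 + s)))
w(-963)/n(D) = ((196 - 1*(-963)**3 + 442*(-963)**2 - 1/2*(-963))/(-442 - 963))/(500/3) = ((196 - 1*(-893056347) + 442*927369 + 963/2)/(-1405))*(3/500) = -(196 + 893056347 + 409897098 + 963/2)/1405*(3/500) = -1/1405*2605908245/2*(3/500) = -521181649/562*3/500 = -1563544947/281000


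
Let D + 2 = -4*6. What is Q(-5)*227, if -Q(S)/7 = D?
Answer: 41314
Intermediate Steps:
D = -26 (D = -2 - 4*6 = -2 - 24 = -26)
Q(S) = 182 (Q(S) = -7*(-26) = 182)
Q(-5)*227 = 182*227 = 41314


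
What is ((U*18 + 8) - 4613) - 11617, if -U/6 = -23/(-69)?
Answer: -16258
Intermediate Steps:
U = -2 (U = -(-138)/(-69) = -(-138)*(-1)/69 = -6*⅓ = -2)
((U*18 + 8) - 4613) - 11617 = ((-2*18 + 8) - 4613) - 11617 = ((-36 + 8) - 4613) - 11617 = (-28 - 4613) - 11617 = -4641 - 11617 = -16258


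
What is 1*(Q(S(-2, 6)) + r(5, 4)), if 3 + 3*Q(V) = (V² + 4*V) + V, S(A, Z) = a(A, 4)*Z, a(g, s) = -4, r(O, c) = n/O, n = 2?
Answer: 757/5 ≈ 151.40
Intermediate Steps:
r(O, c) = 2/O
S(A, Z) = -4*Z
Q(V) = -1 + V²/3 + 5*V/3 (Q(V) = -1 + ((V² + 4*V) + V)/3 = -1 + (V² + 5*V)/3 = -1 + (V²/3 + 5*V/3) = -1 + V²/3 + 5*V/3)
1*(Q(S(-2, 6)) + r(5, 4)) = 1*((-1 + (-4*6)²/3 + 5*(-4*6)/3) + 2/5) = 1*((-1 + (⅓)*(-24)² + (5/3)*(-24)) + 2*(⅕)) = 1*((-1 + (⅓)*576 - 40) + ⅖) = 1*((-1 + 192 - 40) + ⅖) = 1*(151 + ⅖) = 1*(757/5) = 757/5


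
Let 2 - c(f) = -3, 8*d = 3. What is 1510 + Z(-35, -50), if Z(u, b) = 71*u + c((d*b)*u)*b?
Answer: -1225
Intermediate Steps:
d = 3/8 (d = (1/8)*3 = 3/8 ≈ 0.37500)
c(f) = 5 (c(f) = 2 - 1*(-3) = 2 + 3 = 5)
Z(u, b) = 5*b + 71*u (Z(u, b) = 71*u + 5*b = 5*b + 71*u)
1510 + Z(-35, -50) = 1510 + (5*(-50) + 71*(-35)) = 1510 + (-250 - 2485) = 1510 - 2735 = -1225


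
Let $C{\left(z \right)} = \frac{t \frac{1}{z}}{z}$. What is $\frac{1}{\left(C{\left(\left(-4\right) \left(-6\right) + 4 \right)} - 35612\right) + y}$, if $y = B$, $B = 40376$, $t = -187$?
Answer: $\frac{784}{3734789} \approx 0.00020992$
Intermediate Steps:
$y = 40376$
$C{\left(z \right)} = - \frac{187}{z^{2}}$ ($C{\left(z \right)} = \frac{\left(-187\right) \frac{1}{z}}{z} = - \frac{187}{z^{2}}$)
$\frac{1}{\left(C{\left(\left(-4\right) \left(-6\right) + 4 \right)} - 35612\right) + y} = \frac{1}{\left(- \frac{187}{\left(\left(-4\right) \left(-6\right) + 4\right)^{2}} - 35612\right) + 40376} = \frac{1}{\left(- \frac{187}{\left(24 + 4\right)^{2}} - 35612\right) + 40376} = \frac{1}{\left(- \frac{187}{784} - 35612\right) + 40376} = \frac{1}{- \frac{27919995}{784} + 40376} = \frac{1}{\frac{3734789}{784}} = \frac{784}{3734789}$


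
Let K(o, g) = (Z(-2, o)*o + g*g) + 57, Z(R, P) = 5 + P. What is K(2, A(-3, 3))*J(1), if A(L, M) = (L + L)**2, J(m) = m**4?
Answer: 1367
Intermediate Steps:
A(L, M) = 4*L**2 (A(L, M) = (2*L)**2 = 4*L**2)
K(o, g) = 57 + g**2 + o*(5 + o) (K(o, g) = ((5 + o)*o + g*g) + 57 = (o*(5 + o) + g**2) + 57 = (g**2 + o*(5 + o)) + 57 = 57 + g**2 + o*(5 + o))
K(2, A(-3, 3))*J(1) = (57 + (4*(-3)**2)**2 + 2*(5 + 2))*1**4 = (57 + (4*9)**2 + 2*7)*1 = (57 + 36**2 + 14)*1 = (57 + 1296 + 14)*1 = 1367*1 = 1367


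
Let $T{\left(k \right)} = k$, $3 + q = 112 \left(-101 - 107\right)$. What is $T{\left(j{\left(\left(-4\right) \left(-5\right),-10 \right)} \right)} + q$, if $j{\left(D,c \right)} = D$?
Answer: $-23279$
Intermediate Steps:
$q = -23299$ ($q = -3 + 112 \left(-101 - 107\right) = -3 + 112 \left(-208\right) = -3 - 23296 = -23299$)
$T{\left(j{\left(\left(-4\right) \left(-5\right),-10 \right)} \right)} + q = \left(-4\right) \left(-5\right) - 23299 = 20 - 23299 = -23279$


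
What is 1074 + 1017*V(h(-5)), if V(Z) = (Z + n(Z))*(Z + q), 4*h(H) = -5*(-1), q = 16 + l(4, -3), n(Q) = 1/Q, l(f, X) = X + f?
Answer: 3129801/80 ≈ 39123.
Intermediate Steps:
q = 17 (q = 16 + (-3 + 4) = 16 + 1 = 17)
h(H) = 5/4 (h(H) = (-5*(-1))/4 = (¼)*5 = 5/4)
V(Z) = (17 + Z)*(Z + 1/Z) (V(Z) = (Z + 1/Z)*(Z + 17) = (Z + 1/Z)*(17 + Z) = (17 + Z)*(Z + 1/Z))
1074 + 1017*V(h(-5)) = 1074 + 1017*(1 + (5/4)² + 17*(5/4) + 17/(5/4)) = 1074 + 1017*(1 + 25/16 + 85/4 + 17*(⅘)) = 1074 + 1017*(1 + 25/16 + 85/4 + 68/5) = 1074 + 1017*(2993/80) = 1074 + 3043881/80 = 3129801/80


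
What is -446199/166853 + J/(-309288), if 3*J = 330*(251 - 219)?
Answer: -17323914859/6450703833 ≈ -2.6856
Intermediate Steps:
J = 3520 (J = (330*(251 - 219))/3 = (330*32)/3 = (1/3)*10560 = 3520)
-446199/166853 + J/(-309288) = -446199/166853 + 3520/(-309288) = -446199*1/166853 + 3520*(-1/309288) = -446199/166853 - 440/38661 = -17323914859/6450703833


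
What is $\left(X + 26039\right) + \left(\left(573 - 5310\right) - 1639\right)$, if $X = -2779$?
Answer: $16884$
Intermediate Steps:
$\left(X + 26039\right) + \left(\left(573 - 5310\right) - 1639\right) = \left(-2779 + 26039\right) + \left(\left(573 - 5310\right) - 1639\right) = 23260 - 6376 = 16884$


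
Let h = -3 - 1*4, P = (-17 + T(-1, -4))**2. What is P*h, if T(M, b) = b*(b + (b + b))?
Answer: -6727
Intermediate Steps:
T(M, b) = 3*b**2 (T(M, b) = b*(b + 2*b) = b*(3*b) = 3*b**2)
P = 961 (P = (-17 + 3*(-4)**2)**2 = (-17 + 3*16)**2 = (-17 + 48)**2 = 31**2 = 961)
h = -7 (h = -3 - 4 = -7)
P*h = 961*(-7) = -6727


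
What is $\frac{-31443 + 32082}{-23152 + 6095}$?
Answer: $- \frac{639}{17057} \approx -0.037463$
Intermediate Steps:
$\frac{-31443 + 32082}{-23152 + 6095} = \frac{639}{-17057} = 639 \left(- \frac{1}{17057}\right) = - \frac{639}{17057}$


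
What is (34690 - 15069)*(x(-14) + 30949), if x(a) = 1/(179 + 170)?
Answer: 211930384442/349 ≈ 6.0725e+8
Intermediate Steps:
x(a) = 1/349
(34690 - 15069)*(x(-14) + 30949) = (34690 - 15069)*(1/349 + 30949) = 19621*(10801202/349) = 211930384442/349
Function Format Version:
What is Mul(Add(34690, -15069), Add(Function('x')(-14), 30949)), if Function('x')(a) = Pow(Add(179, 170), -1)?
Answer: Rational(211930384442, 349) ≈ 6.0725e+8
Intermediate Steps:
Function('x')(a) = Rational(1, 349) (Function('x')(a) = Pow(349, -1) = Rational(1, 349))
Mul(Add(34690, -15069), Add(Function('x')(-14), 30949)) = Mul(Add(34690, -15069), Add(Rational(1, 349), 30949)) = Mul(19621, Rational(10801202, 349)) = Rational(211930384442, 349)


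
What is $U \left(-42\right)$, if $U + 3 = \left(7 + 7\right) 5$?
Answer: $-2814$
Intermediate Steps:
$U = 67$ ($U = -3 + \left(7 + 7\right) 5 = -3 + 14 \cdot 5 = -3 + 70 = 67$)
$U \left(-42\right) = 67 \left(-42\right) = -2814$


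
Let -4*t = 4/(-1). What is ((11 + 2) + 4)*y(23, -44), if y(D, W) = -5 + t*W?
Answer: -833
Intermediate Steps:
t = 1 (t = -1/(-1) = -(-1) = -¼*(-4) = 1)
y(D, W) = -5 + W (y(D, W) = -5 + 1*W = -5 + W)
((11 + 2) + 4)*y(23, -44) = ((11 + 2) + 4)*(-5 - 44) = (13 + 4)*(-49) = 17*(-49) = -833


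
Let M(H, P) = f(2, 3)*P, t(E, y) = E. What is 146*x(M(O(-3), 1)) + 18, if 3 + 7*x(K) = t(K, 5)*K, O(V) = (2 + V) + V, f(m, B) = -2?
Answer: 272/7 ≈ 38.857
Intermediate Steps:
O(V) = 2 + 2*V
M(H, P) = -2*P
x(K) = -3/7 + K**2/7 (x(K) = -3/7 + (K*K)/7 = -3/7 + K**2/7)
146*x(M(O(-3), 1)) + 18 = 146*(-3/7 + (-2*1)**2/7) + 18 = 146*(-3/7 + (1/7)*(-2)**2) + 18 = 146*(-3/7 + (1/7)*4) + 18 = 146*(-3/7 + 4/7) + 18 = 146*(1/7) + 18 = 146/7 + 18 = 272/7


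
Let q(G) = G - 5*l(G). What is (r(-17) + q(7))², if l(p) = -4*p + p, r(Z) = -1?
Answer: 12321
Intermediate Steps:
l(p) = -3*p
q(G) = 16*G (q(G) = G - (-15)*G = G + 15*G = 16*G)
(r(-17) + q(7))² = (-1 + 16*7)² = (-1 + 112)² = 111² = 12321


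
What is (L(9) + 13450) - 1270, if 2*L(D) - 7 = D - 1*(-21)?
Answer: 24397/2 ≈ 12199.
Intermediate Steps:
L(D) = 14 + D/2 (L(D) = 7/2 + (D - 1*(-21))/2 = 7/2 + (D + 21)/2 = 7/2 + (21 + D)/2 = 7/2 + (21/2 + D/2) = 14 + D/2)
(L(9) + 13450) - 1270 = ((14 + (1/2)*9) + 13450) - 1270 = ((14 + 9/2) + 13450) - 1270 = (37/2 + 13450) - 1270 = 26937/2 - 1270 = 24397/2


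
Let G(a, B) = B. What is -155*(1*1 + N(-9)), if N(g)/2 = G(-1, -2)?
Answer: 465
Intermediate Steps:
N(g) = -4 (N(g) = 2*(-2) = -4)
-155*(1*1 + N(-9)) = -155*(1*1 - 4) = -155*(1 - 4) = -155*(-3) = 465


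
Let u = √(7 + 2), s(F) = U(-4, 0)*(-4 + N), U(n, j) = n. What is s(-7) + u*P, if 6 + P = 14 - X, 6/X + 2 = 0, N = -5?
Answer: 69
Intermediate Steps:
X = -3 (X = 6/(-2 + 0) = 6/(-2) = 6*(-½) = -3)
P = 11 (P = -6 + (14 - 1*(-3)) = -6 + (14 + 3) = -6 + 17 = 11)
s(F) = 36 (s(F) = -4*(-4 - 5) = -4*(-9) = 36)
u = 3 (u = √9 = 3)
s(-7) + u*P = 36 + 3*11 = 36 + 33 = 69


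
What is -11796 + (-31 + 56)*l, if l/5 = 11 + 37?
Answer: -5796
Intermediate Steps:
l = 240 (l = 5*(11 + 37) = 5*48 = 240)
-11796 + (-31 + 56)*l = -11796 + (-31 + 56)*240 = -11796 + 25*240 = -11796 + 6000 = -5796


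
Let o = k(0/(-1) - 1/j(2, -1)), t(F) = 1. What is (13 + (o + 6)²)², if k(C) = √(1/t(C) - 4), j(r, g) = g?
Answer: 1684 + 1104*I*√3 ≈ 1684.0 + 1912.2*I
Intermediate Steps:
k(C) = I*√3 (k(C) = √(1/1 - 4) = √(1 - 4) = √(-3) = I*√3)
o = I*√3 ≈ 1.732*I
(13 + (o + 6)²)² = (13 + (I*√3 + 6)²)² = (13 + (6 + I*√3)²)²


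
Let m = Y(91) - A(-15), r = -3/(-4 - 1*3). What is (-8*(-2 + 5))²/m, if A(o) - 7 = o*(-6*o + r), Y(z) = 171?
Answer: 4032/10643 ≈ 0.37884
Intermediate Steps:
r = 3/7 (r = -3/(-4 - 3) = -3/(-7) = -3*(-⅐) = 3/7 ≈ 0.42857)
A(o) = 7 + o*(3/7 - 6*o) (A(o) = 7 + o*(-6*o + 3/7) = 7 + o*(3/7 - 6*o))
m = 10643/7 (m = 171 - (7 - 6*(-15)² + (3/7)*(-15)) = 171 - (7 - 6*225 - 45/7) = 171 - (7 - 1350 - 45/7) = 171 - 1*(-9446/7) = 171 + 9446/7 = 10643/7 ≈ 1520.4)
(-8*(-2 + 5))²/m = (-8*(-2 + 5))²/(10643/7) = (-8*3)²*(7/10643) = (-24)²*(7/10643) = 576*(7/10643) = 4032/10643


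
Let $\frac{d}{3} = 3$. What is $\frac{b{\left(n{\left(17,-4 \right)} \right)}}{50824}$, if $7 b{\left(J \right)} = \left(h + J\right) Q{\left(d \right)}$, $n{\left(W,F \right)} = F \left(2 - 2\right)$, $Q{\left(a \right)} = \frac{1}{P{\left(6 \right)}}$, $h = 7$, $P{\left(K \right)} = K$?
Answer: $\frac{1}{304944} \approx 3.2793 \cdot 10^{-6}$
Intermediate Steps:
$d = 9$ ($d = 3 \cdot 3 = 9$)
$Q{\left(a \right)} = \frac{1}{6}$
$n{\left(W,F \right)} = 0$ ($n{\left(W,F \right)} = F 0 = 0$)
$b{\left(J \right)} = \frac{1}{6} + \frac{J}{42}$ ($b{\left(J \right)} = \frac{\left(7 + J\right) \frac{1}{6}}{7} = \frac{\frac{7}{6} + \frac{J}{6}}{7} = \frac{1}{6} + \frac{J}{42}$)
$\frac{b{\left(n{\left(17,-4 \right)} \right)}}{50824} = \frac{\frac{1}{6} + \frac{1}{42} \cdot 0}{50824} = \left(\frac{1}{6} + 0\right) \frac{1}{50824} = \frac{1}{6} \cdot \frac{1}{50824} = \frac{1}{304944}$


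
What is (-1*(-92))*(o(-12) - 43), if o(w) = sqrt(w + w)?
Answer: -3956 + 184*I*sqrt(6) ≈ -3956.0 + 450.71*I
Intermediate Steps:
o(w) = sqrt(2)*sqrt(w) (o(w) = sqrt(2*w) = sqrt(2)*sqrt(w))
(-1*(-92))*(o(-12) - 43) = (-1*(-92))*(sqrt(2)*sqrt(-12) - 43) = 92*(sqrt(2)*(2*I*sqrt(3)) - 43) = 92*(2*I*sqrt(6) - 43) = 92*(-43 + 2*I*sqrt(6)) = -3956 + 184*I*sqrt(6)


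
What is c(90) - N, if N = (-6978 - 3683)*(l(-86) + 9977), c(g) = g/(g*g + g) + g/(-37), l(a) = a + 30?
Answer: 356120110474/3367 ≈ 1.0577e+8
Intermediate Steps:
l(a) = 30 + a
c(g) = -g/37 + g/(g + g**2) (c(g) = g/(g**2 + g) + g*(-1/37) = g/(g + g**2) - g/37 = -g/37 + g/(g + g**2))
N = -105767781 (N = (-6978 - 3683)*((30 - 86) + 9977) = -10661*(-56 + 9977) = -10661*9921 = -105767781)
c(90) - N = (37 - 1*90 - 1*90**2)/(37*(1 + 90)) - 1*(-105767781) = (1/37)*(37 - 90 - 1*8100)/91 + 105767781 = (1/37)*(1/91)*(37 - 90 - 8100) + 105767781 = (1/37)*(1/91)*(-8153) + 105767781 = -8153/3367 + 105767781 = 356120110474/3367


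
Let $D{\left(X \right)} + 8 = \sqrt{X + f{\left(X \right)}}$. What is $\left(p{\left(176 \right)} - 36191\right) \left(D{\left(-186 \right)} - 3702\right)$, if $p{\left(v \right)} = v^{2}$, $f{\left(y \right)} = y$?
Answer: $19347650 - 10430 i \sqrt{93} \approx 1.9348 \cdot 10^{7} - 1.0058 \cdot 10^{5} i$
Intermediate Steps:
$D{\left(X \right)} = -8 + \sqrt{2} \sqrt{X}$ ($D{\left(X \right)} = -8 + \sqrt{X + X} = -8 + \sqrt{2 X} = -8 + \sqrt{2} \sqrt{X}$)
$\left(p{\left(176 \right)} - 36191\right) \left(D{\left(-186 \right)} - 3702\right) = \left(176^{2} - 36191\right) \left(\left(-8 + \sqrt{2} \sqrt{-186}\right) - 3702\right) = \left(30976 - 36191\right) \left(\left(-8 + \sqrt{2} i \sqrt{186}\right) - 3702\right) = - 5215 \left(\left(-8 + 2 i \sqrt{93}\right) - 3702\right) = - 5215 \left(-3710 + 2 i \sqrt{93}\right) = 19347650 - 10430 i \sqrt{93}$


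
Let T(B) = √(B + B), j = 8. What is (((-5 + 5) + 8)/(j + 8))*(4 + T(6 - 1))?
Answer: 2 + √10/2 ≈ 3.5811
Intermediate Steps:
T(B) = √2*√B (T(B) = √(2*B) = √2*√B)
(((-5 + 5) + 8)/(j + 8))*(4 + T(6 - 1)) = (((-5 + 5) + 8)/(8 + 8))*(4 + √2*√(6 - 1)) = ((0 + 8)/16)*(4 + √2*√5) = (8*(1/16))*(4 + √10) = (4 + √10)/2 = 2 + √10/2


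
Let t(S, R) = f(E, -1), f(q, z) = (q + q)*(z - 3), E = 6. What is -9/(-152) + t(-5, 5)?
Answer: -7287/152 ≈ -47.941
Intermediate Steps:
f(q, z) = 2*q*(-3 + z) (f(q, z) = (2*q)*(-3 + z) = 2*q*(-3 + z))
t(S, R) = -48 (t(S, R) = 2*6*(-3 - 1) = 2*6*(-4) = -48)
-9/(-152) + t(-5, 5) = -9/(-152) - 48 = -9*(-1/152) - 48 = 9/152 - 48 = -7287/152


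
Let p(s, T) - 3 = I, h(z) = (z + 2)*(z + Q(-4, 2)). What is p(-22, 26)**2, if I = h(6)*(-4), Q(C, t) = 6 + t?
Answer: 198025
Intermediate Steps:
h(z) = (2 + z)*(8 + z) (h(z) = (z + 2)*(z + (6 + 2)) = (2 + z)*(z + 8) = (2 + z)*(8 + z))
I = -448 (I = (16 + 6**2 + 10*6)*(-4) = (16 + 36 + 60)*(-4) = 112*(-4) = -448)
p(s, T) = -445 (p(s, T) = 3 - 448 = -445)
p(-22, 26)**2 = (-445)**2 = 198025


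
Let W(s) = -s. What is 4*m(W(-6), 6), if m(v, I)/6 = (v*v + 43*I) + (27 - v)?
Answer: 7560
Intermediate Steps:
m(v, I) = 162 - 6*v + 6*v² + 258*I (m(v, I) = 6*((v*v + 43*I) + (27 - v)) = 6*((v² + 43*I) + (27 - v)) = 6*(27 + v² - v + 43*I) = 162 - 6*v + 6*v² + 258*I)
4*m(W(-6), 6) = 4*(162 - (-6)*(-6) + 6*(-1*(-6))² + 258*6) = 4*(162 - 6*6 + 6*6² + 1548) = 4*(162 - 36 + 6*36 + 1548) = 4*(162 - 36 + 216 + 1548) = 4*1890 = 7560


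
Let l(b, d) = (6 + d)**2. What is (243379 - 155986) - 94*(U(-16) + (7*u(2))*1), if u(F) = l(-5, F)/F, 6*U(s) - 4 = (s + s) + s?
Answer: 201079/3 ≈ 67026.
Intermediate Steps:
U(s) = 2/3 + s/2 (U(s) = 2/3 + ((s + s) + s)/6 = 2/3 + (2*s + s)/6 = 2/3 + (3*s)/6 = 2/3 + s/2)
u(F) = (6 + F)**2/F
(243379 - 155986) - 94*(U(-16) + (7*u(2))*1) = (243379 - 155986) - 94*((2/3 + (1/2)*(-16)) + (7*((6 + 2)**2/2))*1) = 87393 - 94*((2/3 - 8) + (7*((1/2)*8**2))*1) = 87393 - 94*(-22/3 + (7*((1/2)*64))*1) = 87393 - 94*(-22/3 + (7*32)*1) = 87393 - 94*(-22/3 + 224*1) = 87393 - 94*(-22/3 + 224) = 87393 - 94*650/3 = 87393 - 61100/3 = 201079/3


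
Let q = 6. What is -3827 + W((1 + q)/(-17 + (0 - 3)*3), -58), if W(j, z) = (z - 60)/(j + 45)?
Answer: -4453869/1163 ≈ -3829.6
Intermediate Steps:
W(j, z) = (-60 + z)/(45 + j)
-3827 + W((1 + q)/(-17 + (0 - 3)*3), -58) = -3827 + (-60 - 58)/(45 + (1 + 6)/(-17 + (0 - 3)*3)) = -3827 - 118/(45 + 7/(-17 - 3*3)) = -3827 - 118/(45 + 7/(-17 - 9)) = -3827 - 118/(45 + 7/(-26)) = -3827 - 118/(45 + 7*(-1/26)) = -3827 - 118/(45 - 7/26) = -3827 - 118/(1163/26) = -3827 + (26/1163)*(-118) = -3827 - 3068/1163 = -4453869/1163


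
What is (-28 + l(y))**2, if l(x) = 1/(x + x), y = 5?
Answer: 77841/100 ≈ 778.41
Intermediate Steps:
l(x) = 1/(2*x)
(-28 + l(y))**2 = (-28 + (1/2)/5)**2 = (-28 + (1/2)*(1/5))**2 = (-28 + 1/10)**2 = (-279/10)**2 = 77841/100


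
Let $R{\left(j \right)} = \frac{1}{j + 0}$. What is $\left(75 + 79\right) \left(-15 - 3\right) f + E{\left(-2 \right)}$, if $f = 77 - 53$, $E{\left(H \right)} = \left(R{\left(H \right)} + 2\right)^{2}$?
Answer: $- \frac{266103}{4} \approx -66526.0$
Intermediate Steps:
$R{\left(j \right)} = \frac{1}{j}$
$E{\left(H \right)} = \left(2 + \frac{1}{H}\right)^{2}$ ($E{\left(H \right)} = \left(\frac{1}{H} + 2\right)^{2} = \left(2 + \frac{1}{H}\right)^{2}$)
$f = 24$
$\left(75 + 79\right) \left(-15 - 3\right) f + E{\left(-2 \right)} = \left(75 + 79\right) \left(-15 - 3\right) 24 + \frac{\left(1 + 2 \left(-2\right)\right)^{2}}{4} = 154 \left(-18\right) 24 + \frac{\left(1 - 4\right)^{2}}{4} = \left(-2772\right) 24 + \frac{\left(-3\right)^{2}}{4} = -66528 + \frac{1}{4} \cdot 9 = -66528 + \frac{9}{4} = - \frac{266103}{4}$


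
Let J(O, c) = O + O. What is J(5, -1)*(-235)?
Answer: -2350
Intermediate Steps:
J(O, c) = 2*O
J(5, -1)*(-235) = (2*5)*(-235) = 10*(-235) = -2350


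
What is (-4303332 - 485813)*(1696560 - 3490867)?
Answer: 8593196397515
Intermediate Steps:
(-4303332 - 485813)*(1696560 - 3490867) = -4789145*(-1794307) = 8593196397515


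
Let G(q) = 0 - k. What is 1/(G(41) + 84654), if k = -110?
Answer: 1/84764 ≈ 1.1797e-5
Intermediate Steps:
G(q) = 110 (G(q) = 0 - 1*(-110) = 0 + 110 = 110)
1/(G(41) + 84654) = 1/(110 + 84654) = 1/84764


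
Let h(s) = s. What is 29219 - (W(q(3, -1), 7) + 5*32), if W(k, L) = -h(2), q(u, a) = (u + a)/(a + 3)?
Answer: 29061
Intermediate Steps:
q(u, a) = (a + u)/(3 + a)
W(k, L) = -2 (W(k, L) = -1*2 = -2)
29219 - (W(q(3, -1), 7) + 5*32) = 29219 - (-2 + 5*32) = 29219 - (-2 + 160) = 29219 - 1*158 = 29219 - 158 = 29061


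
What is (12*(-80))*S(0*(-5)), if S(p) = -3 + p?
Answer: 2880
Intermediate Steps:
(12*(-80))*S(0*(-5)) = (12*(-80))*(-3 + 0*(-5)) = -960*(-3 + 0) = -960*(-3) = 2880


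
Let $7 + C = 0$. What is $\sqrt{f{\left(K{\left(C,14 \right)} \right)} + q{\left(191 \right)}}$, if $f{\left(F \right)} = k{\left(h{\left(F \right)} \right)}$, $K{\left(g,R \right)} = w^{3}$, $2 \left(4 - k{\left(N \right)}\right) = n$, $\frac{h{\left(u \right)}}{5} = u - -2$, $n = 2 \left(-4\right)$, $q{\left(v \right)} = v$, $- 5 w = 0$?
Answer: $\sqrt{199} \approx 14.107$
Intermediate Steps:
$w = 0$ ($w = \left(- \frac{1}{5}\right) 0 = 0$)
$C = -7$ ($C = -7 + 0 = -7$)
$n = -8$
$h{\left(u \right)} = 10 + 5 u$ ($h{\left(u \right)} = 5 \left(u - -2\right) = 5 \left(u + 2\right) = 5 \left(2 + u\right) = 10 + 5 u$)
$k{\left(N \right)} = 8$ ($k{\left(N \right)} = 4 - -4 = 4 + 4 = 8$)
$K{\left(g,R \right)} = 0$ ($K{\left(g,R \right)} = 0^{3} = 0$)
$f{\left(F \right)} = 8$
$\sqrt{f{\left(K{\left(C,14 \right)} \right)} + q{\left(191 \right)}} = \sqrt{8 + 191} = \sqrt{199}$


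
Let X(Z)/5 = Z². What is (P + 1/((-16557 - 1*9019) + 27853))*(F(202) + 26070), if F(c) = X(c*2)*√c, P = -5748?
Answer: -10339674050/69 - 10681014175600*√202/2277 ≈ -6.6819e+10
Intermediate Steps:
X(Z) = 5*Z²
F(c) = 20*c^(5/2) (F(c) = (5*(c*2)²)*√c = (5*(2*c)²)*√c = (5*(4*c²))*√c = (20*c²)*√c = 20*c^(5/2))
(P + 1/((-16557 - 1*9019) + 27853))*(F(202) + 26070) = (-5748 + 1/((-16557 - 1*9019) + 27853))*(20*202^(5/2) + 26070) = (-5748 + 1/((-16557 - 9019) + 27853))*(20*(40804*√202) + 26070) = (-5748 + 1/(-25576 + 27853))*(816080*√202 + 26070) = (-5748 + 1/2277)*(26070 + 816080*√202) = -13088195*(26070 + 816080*√202)/2277 = -10339674050/69 - 10681014175600*√202/2277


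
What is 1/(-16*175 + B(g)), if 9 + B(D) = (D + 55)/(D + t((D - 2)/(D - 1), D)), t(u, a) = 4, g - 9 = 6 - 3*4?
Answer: -7/19605 ≈ -0.00035705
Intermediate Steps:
g = 3 (g = 9 + (6 - 3*4) = 9 + (6 - 12) = 9 - 6 = 3)
B(D) = -9 + (55 + D)/(4 + D) (B(D) = -9 + (D + 55)/(D + 4) = -9 + (55 + D)/(4 + D))
1/(-16*175 + B(g)) = 1/(-16*175 + (19 - 8*3)/(4 + 3)) = 1/(-2800 + (19 - 24)/7) = 1/(-2800 + (1/7)*(-5)) = 1/(-2800 - 5/7) = 1/(-19605/7) = -7/19605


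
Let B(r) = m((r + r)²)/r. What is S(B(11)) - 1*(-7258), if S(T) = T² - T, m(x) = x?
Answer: 9150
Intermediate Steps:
B(r) = 4*r (B(r) = (r + r)²/r = (2*r)²/r = (4*r²)/r = 4*r)
S(B(11)) - 1*(-7258) = (4*11)*(-1 + 4*11) - 1*(-7258) = 44*(-1 + 44) + 7258 = 44*43 + 7258 = 1892 + 7258 = 9150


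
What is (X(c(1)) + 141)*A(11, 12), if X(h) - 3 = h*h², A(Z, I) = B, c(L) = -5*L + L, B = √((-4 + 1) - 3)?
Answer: 80*I*√6 ≈ 195.96*I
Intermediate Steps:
B = I*√6 (B = √(-3 - 3) = √(-6) = I*√6 ≈ 2.4495*I)
c(L) = -4*L
A(Z, I) = I*√6
X(h) = 3 + h³ (X(h) = 3 + h*h² = 3 + h³)
(X(c(1)) + 141)*A(11, 12) = ((3 + (-4*1)³) + 141)*(I*√6) = ((3 + (-4)³) + 141)*(I*√6) = ((3 - 64) + 141)*(I*√6) = (-61 + 141)*(I*√6) = 80*(I*√6) = 80*I*√6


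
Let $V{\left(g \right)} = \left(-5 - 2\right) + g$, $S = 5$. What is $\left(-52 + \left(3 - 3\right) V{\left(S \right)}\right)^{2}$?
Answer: $2704$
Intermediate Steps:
$V{\left(g \right)} = -7 + g$
$\left(-52 + \left(3 - 3\right) V{\left(S \right)}\right)^{2} = \left(-52 + \left(3 - 3\right) \left(-7 + 5\right)\right)^{2} = \left(-52 + 0 \left(-2\right)\right)^{2} = \left(-52 + 0\right)^{2} = \left(-52\right)^{2} = 2704$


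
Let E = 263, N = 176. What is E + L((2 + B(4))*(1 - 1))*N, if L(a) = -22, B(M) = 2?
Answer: -3609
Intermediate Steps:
E + L((2 + B(4))*(1 - 1))*N = 263 - 22*176 = 263 - 3872 = -3609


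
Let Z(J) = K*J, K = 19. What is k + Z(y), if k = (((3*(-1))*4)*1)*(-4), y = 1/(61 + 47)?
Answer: 5203/108 ≈ 48.176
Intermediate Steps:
y = 1/108 ≈ 0.0092593
Z(J) = 19*J
k = 48 (k = (-3*4*1)*(-4) = -12*1*(-4) = -12*(-4) = 48)
k + Z(y) = 48 + 19*(1/108) = 48 + 19/108 = 5203/108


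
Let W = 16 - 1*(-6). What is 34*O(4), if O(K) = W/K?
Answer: 187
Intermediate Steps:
W = 22 (W = 16 + 6 = 22)
O(K) = 22/K
34*O(4) = 34*(22/4) = 34*(22*(¼)) = 34*(11/2) = 187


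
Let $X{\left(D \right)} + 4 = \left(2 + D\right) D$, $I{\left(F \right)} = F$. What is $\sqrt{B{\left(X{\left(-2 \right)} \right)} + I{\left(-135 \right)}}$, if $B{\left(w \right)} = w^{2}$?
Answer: $i \sqrt{119} \approx 10.909 i$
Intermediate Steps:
$X{\left(D \right)} = -4 + D \left(2 + D\right)$ ($X{\left(D \right)} = -4 + \left(2 + D\right) D = -4 + D \left(2 + D\right)$)
$\sqrt{B{\left(X{\left(-2 \right)} \right)} + I{\left(-135 \right)}} = \sqrt{\left(-4 + \left(-2\right)^{2} + 2 \left(-2\right)\right)^{2} - 135} = \sqrt{\left(-4 + 4 - 4\right)^{2} - 135} = \sqrt{\left(-4\right)^{2} - 135} = \sqrt{16 - 135} = \sqrt{-119} = i \sqrt{119}$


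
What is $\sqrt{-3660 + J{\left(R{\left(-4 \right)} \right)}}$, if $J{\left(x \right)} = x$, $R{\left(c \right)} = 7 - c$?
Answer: $i \sqrt{3649} \approx 60.407 i$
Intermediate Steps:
$\sqrt{-3660 + J{\left(R{\left(-4 \right)} \right)}} = \sqrt{-3660 + \left(7 - -4\right)} = \sqrt{-3660 + \left(7 + 4\right)} = \sqrt{-3660 + 11} = \sqrt{-3649} = i \sqrt{3649}$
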